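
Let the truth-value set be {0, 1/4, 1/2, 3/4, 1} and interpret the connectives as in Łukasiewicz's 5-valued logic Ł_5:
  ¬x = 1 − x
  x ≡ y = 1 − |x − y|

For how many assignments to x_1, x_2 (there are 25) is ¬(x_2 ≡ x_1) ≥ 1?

2

value 1: 2 assignments (counts)
value 3/4: 4 assignments
value 1/2: 6 assignments
value 1/4: 8 assignments
value 0: 5 assignments
So 2 of the 25 assignments meet the threshold.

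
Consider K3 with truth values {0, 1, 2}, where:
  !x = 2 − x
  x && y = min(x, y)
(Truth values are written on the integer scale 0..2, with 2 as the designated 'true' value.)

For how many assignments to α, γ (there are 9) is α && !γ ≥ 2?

α = 0, γ = 0 ↦ 0  <
α = 0, γ = 1 ↦ 0  <
α = 0, γ = 2 ↦ 0  <
α = 1, γ = 0 ↦ 1  <
α = 1, γ = 1 ↦ 1  <
α = 1, γ = 2 ↦ 0  <
α = 2, γ = 0 ↦ 2  ≥
α = 2, γ = 1 ↦ 1  <
α = 2, γ = 2 ↦ 0  <
So 1 of the 9 assignments meets the threshold.

1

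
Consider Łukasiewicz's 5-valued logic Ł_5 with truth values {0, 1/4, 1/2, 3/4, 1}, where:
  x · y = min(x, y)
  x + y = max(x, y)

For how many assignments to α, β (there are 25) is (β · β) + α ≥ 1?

value 1: 9 assignments (counts)
value 3/4: 7 assignments
value 1/2: 5 assignments
value 1/4: 3 assignments
value 0: 1 assignment
So 9 of the 25 assignments meet the threshold.

9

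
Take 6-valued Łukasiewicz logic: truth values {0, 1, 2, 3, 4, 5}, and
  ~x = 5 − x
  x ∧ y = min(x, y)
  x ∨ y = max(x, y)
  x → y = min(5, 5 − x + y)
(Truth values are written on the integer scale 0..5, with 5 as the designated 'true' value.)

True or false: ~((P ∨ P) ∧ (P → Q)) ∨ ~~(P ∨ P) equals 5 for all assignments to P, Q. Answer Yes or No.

Counterexample: take P = 1, Q = 0.
P ∨ P = 1 ∨ 1 = 1
P → Q = 1 → 0 = 4
(P ∨ P) ∧ (P → Q) = 1 ∧ 4 = 1
~((P ∨ P) ∧ (P → Q)) = ~1 = 4
P ∨ P = 1 ∨ 1 = 1
~(P ∨ P) = ~1 = 4
~~(P ∨ P) = ~4 = 1
~((P ∨ P) ∧ (P → Q)) ∨ ~~(P ∨ P) = 4 ∨ 1 = 4
This gives 4 ≠ 5.

No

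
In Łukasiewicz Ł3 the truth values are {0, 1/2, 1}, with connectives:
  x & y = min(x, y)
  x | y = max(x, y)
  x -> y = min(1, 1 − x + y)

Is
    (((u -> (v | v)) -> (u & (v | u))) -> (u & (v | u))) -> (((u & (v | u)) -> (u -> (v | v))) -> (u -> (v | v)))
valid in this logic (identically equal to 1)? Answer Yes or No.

u = 0, v = 0 ↦ 1
u = 0, v = 1/2 ↦ 1
u = 0, v = 1 ↦ 1
u = 1/2, v = 0 ↦ 1
u = 1/2, v = 1/2 ↦ 1
u = 1/2, v = 1 ↦ 1
u = 1, v = 0 ↦ 1
u = 1, v = 1/2 ↦ 1
u = 1, v = 1 ↦ 1
Every assignment gives a value ≥ 1.

Yes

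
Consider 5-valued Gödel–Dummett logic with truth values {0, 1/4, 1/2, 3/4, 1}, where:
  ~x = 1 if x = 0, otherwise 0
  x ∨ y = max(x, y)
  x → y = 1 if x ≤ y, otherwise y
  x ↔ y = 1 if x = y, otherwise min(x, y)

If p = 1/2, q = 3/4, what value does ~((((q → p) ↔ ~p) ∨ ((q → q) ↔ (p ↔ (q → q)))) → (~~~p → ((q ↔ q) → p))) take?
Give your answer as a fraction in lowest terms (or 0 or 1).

q → p = 3/4 → 1/2 = 1/2
~p = ~1/2 = 0
(q → p) ↔ ~p = 1/2 ↔ 0 = 0
q → q = 3/4 → 3/4 = 1
q → q = 3/4 → 3/4 = 1
p ↔ (q → q) = 1/2 ↔ 1 = 1/2
(q → q) ↔ (p ↔ (q → q)) = 1 ↔ 1/2 = 1/2
((q → p) ↔ ~p) ∨ ((q → q) ↔ (p ↔ (q → q))) = 0 ∨ 1/2 = 1/2
~p = ~1/2 = 0
~~p = ~0 = 1
~~~p = ~1 = 0
q ↔ q = 3/4 ↔ 3/4 = 1
(q ↔ q) → p = 1 → 1/2 = 1/2
~~~p → ((q ↔ q) → p) = 0 → 1/2 = 1
(((q → p) ↔ ~p) ∨ ((q → q) ↔ (p ↔ (q → q)))) → (~~~p → ((q ↔ q) → p)) = 1/2 → 1 = 1
~((((q → p) ↔ ~p) ∨ ((q → q) ↔ (p ↔ (q → q)))) → (~~~p → ((q ↔ q) → p))) = ~1 = 0

0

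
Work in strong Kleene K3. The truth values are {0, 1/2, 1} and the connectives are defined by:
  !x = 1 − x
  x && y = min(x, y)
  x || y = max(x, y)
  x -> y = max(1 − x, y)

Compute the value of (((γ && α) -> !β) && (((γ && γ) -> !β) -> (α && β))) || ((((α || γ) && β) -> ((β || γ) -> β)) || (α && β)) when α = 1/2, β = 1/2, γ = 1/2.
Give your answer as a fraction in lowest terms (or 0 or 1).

1/2

γ && α = 1/2 && 1/2 = 1/2
!β = !1/2 = 1/2
(γ && α) -> !β = 1/2 -> 1/2 = 1/2
γ && γ = 1/2 && 1/2 = 1/2
!β = !1/2 = 1/2
(γ && γ) -> !β = 1/2 -> 1/2 = 1/2
α && β = 1/2 && 1/2 = 1/2
((γ && γ) -> !β) -> (α && β) = 1/2 -> 1/2 = 1/2
((γ && α) -> !β) && (((γ && γ) -> !β) -> (α && β)) = 1/2 && 1/2 = 1/2
α || γ = 1/2 || 1/2 = 1/2
(α || γ) && β = 1/2 && 1/2 = 1/2
β || γ = 1/2 || 1/2 = 1/2
(β || γ) -> β = 1/2 -> 1/2 = 1/2
((α || γ) && β) -> ((β || γ) -> β) = 1/2 -> 1/2 = 1/2
α && β = 1/2 && 1/2 = 1/2
(((α || γ) && β) -> ((β || γ) -> β)) || (α && β) = 1/2 || 1/2 = 1/2
(((γ && α) -> !β) && (((γ && γ) -> !β) -> (α && β))) || ((((α || γ) && β) -> ((β || γ) -> β)) || (α && β)) = 1/2 || 1/2 = 1/2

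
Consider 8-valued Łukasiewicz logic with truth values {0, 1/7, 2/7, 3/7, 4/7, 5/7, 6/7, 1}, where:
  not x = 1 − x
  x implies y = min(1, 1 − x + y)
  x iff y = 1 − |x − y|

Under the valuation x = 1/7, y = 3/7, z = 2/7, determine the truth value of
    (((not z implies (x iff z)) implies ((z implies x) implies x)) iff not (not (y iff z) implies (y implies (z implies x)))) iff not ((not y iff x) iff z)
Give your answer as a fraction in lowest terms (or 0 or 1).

not z = not 2/7 = 5/7
x iff z = 1/7 iff 2/7 = 6/7
not z implies (x iff z) = 5/7 implies 6/7 = 1
z implies x = 2/7 implies 1/7 = 6/7
(z implies x) implies x = 6/7 implies 1/7 = 2/7
(not z implies (x iff z)) implies ((z implies x) implies x) = 1 implies 2/7 = 2/7
y iff z = 3/7 iff 2/7 = 6/7
not (y iff z) = not 6/7 = 1/7
z implies x = 2/7 implies 1/7 = 6/7
y implies (z implies x) = 3/7 implies 6/7 = 1
not (y iff z) implies (y implies (z implies x)) = 1/7 implies 1 = 1
not (not (y iff z) implies (y implies (z implies x))) = not 1 = 0
((not z implies (x iff z)) implies ((z implies x) implies x)) iff not (not (y iff z) implies (y implies (z implies x))) = 2/7 iff 0 = 5/7
not y = not 3/7 = 4/7
not y iff x = 4/7 iff 1/7 = 4/7
(not y iff x) iff z = 4/7 iff 2/7 = 5/7
not ((not y iff x) iff z) = not 5/7 = 2/7
(((not z implies (x iff z)) implies ((z implies x) implies x)) iff not (not (y iff z) implies (y implies (z implies x)))) iff not ((not y iff x) iff z) = 5/7 iff 2/7 = 4/7

4/7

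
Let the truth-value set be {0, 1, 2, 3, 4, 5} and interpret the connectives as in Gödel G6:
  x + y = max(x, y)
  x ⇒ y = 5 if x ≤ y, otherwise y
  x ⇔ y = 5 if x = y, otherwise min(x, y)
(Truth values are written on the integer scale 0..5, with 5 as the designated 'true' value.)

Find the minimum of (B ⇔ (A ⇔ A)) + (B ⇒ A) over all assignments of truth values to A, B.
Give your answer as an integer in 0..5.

Take A = 0, B = 1:
A ⇔ A = 0 ⇔ 0 = 5
B ⇔ (A ⇔ A) = 1 ⇔ 5 = 1
B ⇒ A = 1 ⇒ 0 = 0
(B ⇔ (A ⇔ A)) + (B ⇒ A) = 1 + 0 = 1
No assignment yields a value below 1, so this is the minimum.

1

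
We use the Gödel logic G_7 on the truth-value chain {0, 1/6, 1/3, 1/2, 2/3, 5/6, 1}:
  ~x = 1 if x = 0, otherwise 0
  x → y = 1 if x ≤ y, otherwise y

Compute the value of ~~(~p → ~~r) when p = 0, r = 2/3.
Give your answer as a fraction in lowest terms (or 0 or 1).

1

~p = ~0 = 1
~r = ~2/3 = 0
~~r = ~0 = 1
~p → ~~r = 1 → 1 = 1
~(~p → ~~r) = ~1 = 0
~~(~p → ~~r) = ~0 = 1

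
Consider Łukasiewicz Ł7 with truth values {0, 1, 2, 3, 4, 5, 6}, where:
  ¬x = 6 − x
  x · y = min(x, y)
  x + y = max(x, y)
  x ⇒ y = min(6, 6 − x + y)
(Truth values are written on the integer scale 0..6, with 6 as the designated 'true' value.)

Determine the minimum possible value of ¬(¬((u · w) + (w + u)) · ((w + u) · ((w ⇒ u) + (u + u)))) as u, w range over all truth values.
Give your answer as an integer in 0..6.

Take u = 0, w = 3:
u · w = 0 · 3 = 0
w + u = 3 + 0 = 3
(u · w) + (w + u) = 0 + 3 = 3
¬((u · w) + (w + u)) = ¬3 = 3
w + u = 3 + 0 = 3
w ⇒ u = 3 ⇒ 0 = 3
u + u = 0 + 0 = 0
(w ⇒ u) + (u + u) = 3 + 0 = 3
(w + u) · ((w ⇒ u) + (u + u)) = 3 · 3 = 3
¬((u · w) + (w + u)) · ((w + u) · ((w ⇒ u) + (u + u))) = 3 · 3 = 3
¬(¬((u · w) + (w + u)) · ((w + u) · ((w ⇒ u) + (u + u)))) = ¬3 = 3
No assignment yields a value below 3, so this is the minimum.

3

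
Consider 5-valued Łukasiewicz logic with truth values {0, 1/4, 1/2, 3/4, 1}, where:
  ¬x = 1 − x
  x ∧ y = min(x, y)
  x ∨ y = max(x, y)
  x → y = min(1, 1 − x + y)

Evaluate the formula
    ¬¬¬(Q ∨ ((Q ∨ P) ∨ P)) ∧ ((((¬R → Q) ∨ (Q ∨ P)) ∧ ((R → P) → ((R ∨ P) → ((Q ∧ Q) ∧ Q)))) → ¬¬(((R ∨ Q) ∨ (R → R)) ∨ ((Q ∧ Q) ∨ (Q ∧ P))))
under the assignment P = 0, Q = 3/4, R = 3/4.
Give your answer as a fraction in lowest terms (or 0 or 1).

Q ∨ P = 3/4 ∨ 0 = 3/4
(Q ∨ P) ∨ P = 3/4 ∨ 0 = 3/4
Q ∨ ((Q ∨ P) ∨ P) = 3/4 ∨ 3/4 = 3/4
¬(Q ∨ ((Q ∨ P) ∨ P)) = ¬3/4 = 1/4
¬¬(Q ∨ ((Q ∨ P) ∨ P)) = ¬1/4 = 3/4
¬¬¬(Q ∨ ((Q ∨ P) ∨ P)) = ¬3/4 = 1/4
¬R = ¬3/4 = 1/4
¬R → Q = 1/4 → 3/4 = 1
Q ∨ P = 3/4 ∨ 0 = 3/4
(¬R → Q) ∨ (Q ∨ P) = 1 ∨ 3/4 = 1
R → P = 3/4 → 0 = 1/4
R ∨ P = 3/4 ∨ 0 = 3/4
Q ∧ Q = 3/4 ∧ 3/4 = 3/4
(Q ∧ Q) ∧ Q = 3/4 ∧ 3/4 = 3/4
(R ∨ P) → ((Q ∧ Q) ∧ Q) = 3/4 → 3/4 = 1
(R → P) → ((R ∨ P) → ((Q ∧ Q) ∧ Q)) = 1/4 → 1 = 1
((¬R → Q) ∨ (Q ∨ P)) ∧ ((R → P) → ((R ∨ P) → ((Q ∧ Q) ∧ Q))) = 1 ∧ 1 = 1
R ∨ Q = 3/4 ∨ 3/4 = 3/4
R → R = 3/4 → 3/4 = 1
(R ∨ Q) ∨ (R → R) = 3/4 ∨ 1 = 1
Q ∧ Q = 3/4 ∧ 3/4 = 3/4
Q ∧ P = 3/4 ∧ 0 = 0
(Q ∧ Q) ∨ (Q ∧ P) = 3/4 ∨ 0 = 3/4
((R ∨ Q) ∨ (R → R)) ∨ ((Q ∧ Q) ∨ (Q ∧ P)) = 1 ∨ 3/4 = 1
¬(((R ∨ Q) ∨ (R → R)) ∨ ((Q ∧ Q) ∨ (Q ∧ P))) = ¬1 = 0
¬¬(((R ∨ Q) ∨ (R → R)) ∨ ((Q ∧ Q) ∨ (Q ∧ P))) = ¬0 = 1
(((¬R → Q) ∨ (Q ∨ P)) ∧ ((R → P) → ((R ∨ P) → ((Q ∧ Q) ∧ Q)))) → ¬¬(((R ∨ Q) ∨ (R → R)) ∨ ((Q ∧ Q) ∨ (Q ∧ P))) = 1 → 1 = 1
¬¬¬(Q ∨ ((Q ∨ P) ∨ P)) ∧ ((((¬R → Q) ∨ (Q ∨ P)) ∧ ((R → P) → ((R ∨ P) → ((Q ∧ Q) ∧ Q)))) → ¬¬(((R ∨ Q) ∨ (R → R)) ∨ ((Q ∧ Q) ∨ (Q ∧ P)))) = 1/4 ∧ 1 = 1/4

1/4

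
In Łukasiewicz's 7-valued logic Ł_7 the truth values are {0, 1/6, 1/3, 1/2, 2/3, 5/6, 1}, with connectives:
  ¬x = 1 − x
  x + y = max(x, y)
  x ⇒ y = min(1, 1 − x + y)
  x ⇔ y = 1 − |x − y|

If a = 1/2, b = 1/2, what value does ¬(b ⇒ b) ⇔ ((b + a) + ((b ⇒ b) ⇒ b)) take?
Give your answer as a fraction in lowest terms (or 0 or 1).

1/2

b ⇒ b = 1/2 ⇒ 1/2 = 1
¬(b ⇒ b) = ¬1 = 0
b + a = 1/2 + 1/2 = 1/2
b ⇒ b = 1/2 ⇒ 1/2 = 1
(b ⇒ b) ⇒ b = 1 ⇒ 1/2 = 1/2
(b + a) + ((b ⇒ b) ⇒ b) = 1/2 + 1/2 = 1/2
¬(b ⇒ b) ⇔ ((b + a) + ((b ⇒ b) ⇒ b)) = 0 ⇔ 1/2 = 1/2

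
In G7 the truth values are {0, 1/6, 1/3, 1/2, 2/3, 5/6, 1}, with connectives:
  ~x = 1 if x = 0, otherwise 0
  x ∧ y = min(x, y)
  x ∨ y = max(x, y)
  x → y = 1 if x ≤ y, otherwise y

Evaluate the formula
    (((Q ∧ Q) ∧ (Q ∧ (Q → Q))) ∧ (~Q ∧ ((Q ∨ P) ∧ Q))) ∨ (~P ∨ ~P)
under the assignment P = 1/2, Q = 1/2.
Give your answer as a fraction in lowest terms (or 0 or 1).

Q ∧ Q = 1/2 ∧ 1/2 = 1/2
Q → Q = 1/2 → 1/2 = 1
Q ∧ (Q → Q) = 1/2 ∧ 1 = 1/2
(Q ∧ Q) ∧ (Q ∧ (Q → Q)) = 1/2 ∧ 1/2 = 1/2
~Q = ~1/2 = 0
Q ∨ P = 1/2 ∨ 1/2 = 1/2
(Q ∨ P) ∧ Q = 1/2 ∧ 1/2 = 1/2
~Q ∧ ((Q ∨ P) ∧ Q) = 0 ∧ 1/2 = 0
((Q ∧ Q) ∧ (Q ∧ (Q → Q))) ∧ (~Q ∧ ((Q ∨ P) ∧ Q)) = 1/2 ∧ 0 = 0
~P = ~1/2 = 0
~P = ~1/2 = 0
~P ∨ ~P = 0 ∨ 0 = 0
(((Q ∧ Q) ∧ (Q ∧ (Q → Q))) ∧ (~Q ∧ ((Q ∨ P) ∧ Q))) ∨ (~P ∨ ~P) = 0 ∨ 0 = 0

0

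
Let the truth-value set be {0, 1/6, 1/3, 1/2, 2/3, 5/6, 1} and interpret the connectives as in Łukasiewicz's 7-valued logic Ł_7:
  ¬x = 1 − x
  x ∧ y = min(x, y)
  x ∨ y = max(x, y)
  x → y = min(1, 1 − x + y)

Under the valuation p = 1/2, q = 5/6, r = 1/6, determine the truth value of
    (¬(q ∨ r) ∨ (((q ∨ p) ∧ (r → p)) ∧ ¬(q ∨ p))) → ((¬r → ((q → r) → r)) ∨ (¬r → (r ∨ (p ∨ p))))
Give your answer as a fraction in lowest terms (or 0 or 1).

1

q ∨ r = 5/6 ∨ 1/6 = 5/6
¬(q ∨ r) = ¬5/6 = 1/6
q ∨ p = 5/6 ∨ 1/2 = 5/6
r → p = 1/6 → 1/2 = 1
(q ∨ p) ∧ (r → p) = 5/6 ∧ 1 = 5/6
q ∨ p = 5/6 ∨ 1/2 = 5/6
¬(q ∨ p) = ¬5/6 = 1/6
((q ∨ p) ∧ (r → p)) ∧ ¬(q ∨ p) = 5/6 ∧ 1/6 = 1/6
¬(q ∨ r) ∨ (((q ∨ p) ∧ (r → p)) ∧ ¬(q ∨ p)) = 1/6 ∨ 1/6 = 1/6
¬r = ¬1/6 = 5/6
q → r = 5/6 → 1/6 = 1/3
(q → r) → r = 1/3 → 1/6 = 5/6
¬r → ((q → r) → r) = 5/6 → 5/6 = 1
¬r = ¬1/6 = 5/6
p ∨ p = 1/2 ∨ 1/2 = 1/2
r ∨ (p ∨ p) = 1/6 ∨ 1/2 = 1/2
¬r → (r ∨ (p ∨ p)) = 5/6 → 1/2 = 2/3
(¬r → ((q → r) → r)) ∨ (¬r → (r ∨ (p ∨ p))) = 1 ∨ 2/3 = 1
(¬(q ∨ r) ∨ (((q ∨ p) ∧ (r → p)) ∧ ¬(q ∨ p))) → ((¬r → ((q → r) → r)) ∨ (¬r → (r ∨ (p ∨ p)))) = 1/6 → 1 = 1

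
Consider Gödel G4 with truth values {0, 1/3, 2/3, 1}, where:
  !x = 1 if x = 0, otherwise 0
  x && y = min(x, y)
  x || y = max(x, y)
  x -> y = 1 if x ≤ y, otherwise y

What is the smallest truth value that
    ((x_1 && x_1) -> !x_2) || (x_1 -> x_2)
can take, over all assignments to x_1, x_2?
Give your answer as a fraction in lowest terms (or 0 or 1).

Take x_1 = 2/3, x_2 = 1/3:
x_1 && x_1 = 2/3 && 2/3 = 2/3
!x_2 = !1/3 = 0
(x_1 && x_1) -> !x_2 = 2/3 -> 0 = 0
x_1 -> x_2 = 2/3 -> 1/3 = 1/3
((x_1 && x_1) -> !x_2) || (x_1 -> x_2) = 0 || 1/3 = 1/3
No assignment yields a value below 1/3, so this is the minimum.

1/3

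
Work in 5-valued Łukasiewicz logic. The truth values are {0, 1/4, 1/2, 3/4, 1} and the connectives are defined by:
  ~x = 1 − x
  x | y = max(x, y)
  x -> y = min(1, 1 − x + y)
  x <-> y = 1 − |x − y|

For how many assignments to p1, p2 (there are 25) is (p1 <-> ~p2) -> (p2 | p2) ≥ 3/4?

18

value 1: 13 assignments (counts)
value 3/4: 5 assignments (counts)
value 1/2: 4 assignments
value 1/4: 2 assignments
value 0: 1 assignment
So 18 of the 25 assignments meet the threshold.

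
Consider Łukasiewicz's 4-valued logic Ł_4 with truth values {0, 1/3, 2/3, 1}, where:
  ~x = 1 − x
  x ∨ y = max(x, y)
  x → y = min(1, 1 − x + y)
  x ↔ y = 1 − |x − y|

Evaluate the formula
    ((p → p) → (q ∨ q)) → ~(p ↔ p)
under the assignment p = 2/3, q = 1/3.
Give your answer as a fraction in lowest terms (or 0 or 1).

2/3

p → p = 2/3 → 2/3 = 1
q ∨ q = 1/3 ∨ 1/3 = 1/3
(p → p) → (q ∨ q) = 1 → 1/3 = 1/3
p ↔ p = 2/3 ↔ 2/3 = 1
~(p ↔ p) = ~1 = 0
((p → p) → (q ∨ q)) → ~(p ↔ p) = 1/3 → 0 = 2/3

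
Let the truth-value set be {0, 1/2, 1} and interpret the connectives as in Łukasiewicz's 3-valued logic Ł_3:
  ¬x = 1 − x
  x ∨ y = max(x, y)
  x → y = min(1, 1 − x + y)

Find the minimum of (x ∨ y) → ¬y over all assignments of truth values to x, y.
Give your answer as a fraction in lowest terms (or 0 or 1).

Take x = 0, y = 1:
x ∨ y = 0 ∨ 1 = 1
¬y = ¬1 = 0
(x ∨ y) → ¬y = 1 → 0 = 0
No assignment yields a value below 0, so this is the minimum.

0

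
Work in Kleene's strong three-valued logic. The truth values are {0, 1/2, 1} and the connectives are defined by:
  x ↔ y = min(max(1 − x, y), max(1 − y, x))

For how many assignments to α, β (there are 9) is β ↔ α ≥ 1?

2

α = 0, β = 0 ↦ 1  ≥
α = 0, β = 1/2 ↦ 1/2  <
α = 0, β = 1 ↦ 0  <
α = 1/2, β = 0 ↦ 1/2  <
α = 1/2, β = 1/2 ↦ 1/2  <
α = 1/2, β = 1 ↦ 1/2  <
α = 1, β = 0 ↦ 0  <
α = 1, β = 1/2 ↦ 1/2  <
α = 1, β = 1 ↦ 1  ≥
So 2 of the 9 assignments meet the threshold.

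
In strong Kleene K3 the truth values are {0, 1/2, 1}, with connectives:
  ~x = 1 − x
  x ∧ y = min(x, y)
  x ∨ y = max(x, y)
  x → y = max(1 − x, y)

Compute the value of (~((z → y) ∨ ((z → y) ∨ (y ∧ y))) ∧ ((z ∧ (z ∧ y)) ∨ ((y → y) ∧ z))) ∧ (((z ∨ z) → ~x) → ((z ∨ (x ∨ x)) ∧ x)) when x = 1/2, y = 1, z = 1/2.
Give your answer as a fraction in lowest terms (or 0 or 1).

0

z → y = 1/2 → 1 = 1
z → y = 1/2 → 1 = 1
y ∧ y = 1 ∧ 1 = 1
(z → y) ∨ (y ∧ y) = 1 ∨ 1 = 1
(z → y) ∨ ((z → y) ∨ (y ∧ y)) = 1 ∨ 1 = 1
~((z → y) ∨ ((z → y) ∨ (y ∧ y))) = ~1 = 0
z ∧ y = 1/2 ∧ 1 = 1/2
z ∧ (z ∧ y) = 1/2 ∧ 1/2 = 1/2
y → y = 1 → 1 = 1
(y → y) ∧ z = 1 ∧ 1/2 = 1/2
(z ∧ (z ∧ y)) ∨ ((y → y) ∧ z) = 1/2 ∨ 1/2 = 1/2
~((z → y) ∨ ((z → y) ∨ (y ∧ y))) ∧ ((z ∧ (z ∧ y)) ∨ ((y → y) ∧ z)) = 0 ∧ 1/2 = 0
z ∨ z = 1/2 ∨ 1/2 = 1/2
~x = ~1/2 = 1/2
(z ∨ z) → ~x = 1/2 → 1/2 = 1/2
x ∨ x = 1/2 ∨ 1/2 = 1/2
z ∨ (x ∨ x) = 1/2 ∨ 1/2 = 1/2
(z ∨ (x ∨ x)) ∧ x = 1/2 ∧ 1/2 = 1/2
((z ∨ z) → ~x) → ((z ∨ (x ∨ x)) ∧ x) = 1/2 → 1/2 = 1/2
(~((z → y) ∨ ((z → y) ∨ (y ∧ y))) ∧ ((z ∧ (z ∧ y)) ∨ ((y → y) ∧ z))) ∧ (((z ∨ z) → ~x) → ((z ∨ (x ∨ x)) ∧ x)) = 0 ∧ 1/2 = 0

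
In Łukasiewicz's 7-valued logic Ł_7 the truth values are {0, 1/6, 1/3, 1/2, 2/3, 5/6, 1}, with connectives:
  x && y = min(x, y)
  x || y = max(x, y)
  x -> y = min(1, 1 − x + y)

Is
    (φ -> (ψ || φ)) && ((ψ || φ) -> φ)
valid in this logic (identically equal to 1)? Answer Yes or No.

No

Counterexample: take φ = 0, ψ = 1/6.
ψ || φ = 1/6 || 0 = 1/6
φ -> (ψ || φ) = 0 -> 1/6 = 1
(ψ || φ) -> φ = 1/6 -> 0 = 5/6
(φ -> (ψ || φ)) && ((ψ || φ) -> φ) = 1 && 5/6 = 5/6
This gives 5/6 ≠ 1.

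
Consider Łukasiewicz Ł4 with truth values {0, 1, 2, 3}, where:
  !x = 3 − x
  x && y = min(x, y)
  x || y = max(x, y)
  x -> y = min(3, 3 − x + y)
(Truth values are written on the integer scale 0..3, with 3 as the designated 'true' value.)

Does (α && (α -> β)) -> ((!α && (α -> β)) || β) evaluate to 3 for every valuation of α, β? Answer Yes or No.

No

Counterexample: take α = 2, β = 1.
α -> β = 2 -> 1 = 2
α && (α -> β) = 2 && 2 = 2
!α = !2 = 1
α -> β = 2 -> 1 = 2
!α && (α -> β) = 1 && 2 = 1
(!α && (α -> β)) || β = 1 || 1 = 1
(α && (α -> β)) -> ((!α && (α -> β)) || β) = 2 -> 1 = 2
This gives 2 ≠ 3.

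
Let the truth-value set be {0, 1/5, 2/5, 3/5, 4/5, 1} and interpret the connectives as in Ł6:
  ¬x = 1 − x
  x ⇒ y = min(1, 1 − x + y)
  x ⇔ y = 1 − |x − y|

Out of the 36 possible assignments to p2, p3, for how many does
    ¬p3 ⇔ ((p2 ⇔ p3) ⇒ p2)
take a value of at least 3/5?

18

value 1: 3 assignments (counts)
value 4/5: 13 assignments (counts)
value 3/5: 2 assignments (counts)
value 2/5: 10 assignments
value 1/5: 1 assignment
value 0: 7 assignments
So 18 of the 36 assignments meet the threshold.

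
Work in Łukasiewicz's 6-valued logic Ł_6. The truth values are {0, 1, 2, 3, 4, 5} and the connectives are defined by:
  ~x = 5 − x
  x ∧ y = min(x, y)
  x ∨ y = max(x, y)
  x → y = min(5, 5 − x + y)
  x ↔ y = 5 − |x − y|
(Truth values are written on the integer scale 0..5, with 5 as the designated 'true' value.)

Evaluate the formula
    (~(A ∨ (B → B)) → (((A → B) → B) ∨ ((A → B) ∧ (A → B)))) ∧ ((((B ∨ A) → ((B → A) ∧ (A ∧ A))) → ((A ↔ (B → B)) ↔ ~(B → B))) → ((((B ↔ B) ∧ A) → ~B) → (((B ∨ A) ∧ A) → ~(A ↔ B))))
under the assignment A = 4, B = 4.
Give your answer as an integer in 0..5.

B → B = 4 → 4 = 5
A ∨ (B → B) = 4 ∨ 5 = 5
~(A ∨ (B → B)) = ~5 = 0
A → B = 4 → 4 = 5
(A → B) → B = 5 → 4 = 4
A → B = 4 → 4 = 5
A → B = 4 → 4 = 5
(A → B) ∧ (A → B) = 5 ∧ 5 = 5
((A → B) → B) ∨ ((A → B) ∧ (A → B)) = 4 ∨ 5 = 5
~(A ∨ (B → B)) → (((A → B) → B) ∨ ((A → B) ∧ (A → B))) = 0 → 5 = 5
B ∨ A = 4 ∨ 4 = 4
B → A = 4 → 4 = 5
A ∧ A = 4 ∧ 4 = 4
(B → A) ∧ (A ∧ A) = 5 ∧ 4 = 4
(B ∨ A) → ((B → A) ∧ (A ∧ A)) = 4 → 4 = 5
B → B = 4 → 4 = 5
A ↔ (B → B) = 4 ↔ 5 = 4
B → B = 4 → 4 = 5
~(B → B) = ~5 = 0
(A ↔ (B → B)) ↔ ~(B → B) = 4 ↔ 0 = 1
((B ∨ A) → ((B → A) ∧ (A ∧ A))) → ((A ↔ (B → B)) ↔ ~(B → B)) = 5 → 1 = 1
B ↔ B = 4 ↔ 4 = 5
(B ↔ B) ∧ A = 5 ∧ 4 = 4
~B = ~4 = 1
((B ↔ B) ∧ A) → ~B = 4 → 1 = 2
B ∨ A = 4 ∨ 4 = 4
(B ∨ A) ∧ A = 4 ∧ 4 = 4
A ↔ B = 4 ↔ 4 = 5
~(A ↔ B) = ~5 = 0
((B ∨ A) ∧ A) → ~(A ↔ B) = 4 → 0 = 1
(((B ↔ B) ∧ A) → ~B) → (((B ∨ A) ∧ A) → ~(A ↔ B)) = 2 → 1 = 4
(((B ∨ A) → ((B → A) ∧ (A ∧ A))) → ((A ↔ (B → B)) ↔ ~(B → B))) → ((((B ↔ B) ∧ A) → ~B) → (((B ∨ A) ∧ A) → ~(A ↔ B))) = 1 → 4 = 5
(~(A ∨ (B → B)) → (((A → B) → B) ∨ ((A → B) ∧ (A → B)))) ∧ ((((B ∨ A) → ((B → A) ∧ (A ∧ A))) → ((A ↔ (B → B)) ↔ ~(B → B))) → ((((B ↔ B) ∧ A) → ~B) → (((B ∨ A) ∧ A) → ~(A ↔ B)))) = 5 ∧ 5 = 5

5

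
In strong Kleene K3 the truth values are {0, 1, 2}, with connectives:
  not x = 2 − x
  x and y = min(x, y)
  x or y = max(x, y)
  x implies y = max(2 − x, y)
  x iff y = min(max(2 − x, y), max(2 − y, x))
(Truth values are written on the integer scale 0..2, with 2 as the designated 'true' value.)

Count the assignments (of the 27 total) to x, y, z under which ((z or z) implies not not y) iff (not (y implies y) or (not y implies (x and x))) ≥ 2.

12

value 2: 12 assignments (counts)
value 1: 13 assignments
value 0: 2 assignments
So 12 of the 27 assignments meet the threshold.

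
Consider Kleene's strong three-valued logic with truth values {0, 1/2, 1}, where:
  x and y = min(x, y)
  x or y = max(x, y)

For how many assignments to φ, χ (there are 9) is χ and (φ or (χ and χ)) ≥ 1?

φ = 0, χ = 0 ↦ 0  <
φ = 0, χ = 1/2 ↦ 1/2  <
φ = 0, χ = 1 ↦ 1  ≥
φ = 1/2, χ = 0 ↦ 0  <
φ = 1/2, χ = 1/2 ↦ 1/2  <
φ = 1/2, χ = 1 ↦ 1  ≥
φ = 1, χ = 0 ↦ 0  <
φ = 1, χ = 1/2 ↦ 1/2  <
φ = 1, χ = 1 ↦ 1  ≥
So 3 of the 9 assignments meet the threshold.

3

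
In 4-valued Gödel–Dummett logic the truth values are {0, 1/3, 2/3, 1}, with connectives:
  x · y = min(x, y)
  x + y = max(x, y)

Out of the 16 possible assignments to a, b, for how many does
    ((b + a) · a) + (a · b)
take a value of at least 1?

a = 0, b = 0 ↦ 0  <
a = 0, b = 1/3 ↦ 0  <
a = 0, b = 2/3 ↦ 0  <
a = 0, b = 1 ↦ 0  <
a = 1/3, b = 0 ↦ 1/3  <
a = 1/3, b = 1/3 ↦ 1/3  <
a = 1/3, b = 2/3 ↦ 1/3  <
a = 1/3, b = 1 ↦ 1/3  <
a = 2/3, b = 0 ↦ 2/3  <
a = 2/3, b = 1/3 ↦ 2/3  <
a = 2/3, b = 2/3 ↦ 2/3  <
a = 2/3, b = 1 ↦ 2/3  <
a = 1, b = 0 ↦ 1  ≥
a = 1, b = 1/3 ↦ 1  ≥
a = 1, b = 2/3 ↦ 1  ≥
a = 1, b = 1 ↦ 1  ≥
So 4 of the 16 assignments meet the threshold.

4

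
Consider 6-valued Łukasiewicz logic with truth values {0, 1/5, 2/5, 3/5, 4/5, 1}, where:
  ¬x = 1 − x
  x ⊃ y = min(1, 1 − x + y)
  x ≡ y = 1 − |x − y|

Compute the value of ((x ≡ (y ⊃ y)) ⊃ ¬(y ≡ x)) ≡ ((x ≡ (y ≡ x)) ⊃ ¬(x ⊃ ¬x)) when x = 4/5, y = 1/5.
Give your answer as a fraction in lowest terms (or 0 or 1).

y ⊃ y = 1/5 ⊃ 1/5 = 1
x ≡ (y ⊃ y) = 4/5 ≡ 1 = 4/5
y ≡ x = 1/5 ≡ 4/5 = 2/5
¬(y ≡ x) = ¬2/5 = 3/5
(x ≡ (y ⊃ y)) ⊃ ¬(y ≡ x) = 4/5 ⊃ 3/5 = 4/5
y ≡ x = 1/5 ≡ 4/5 = 2/5
x ≡ (y ≡ x) = 4/5 ≡ 2/5 = 3/5
¬x = ¬4/5 = 1/5
x ⊃ ¬x = 4/5 ⊃ 1/5 = 2/5
¬(x ⊃ ¬x) = ¬2/5 = 3/5
(x ≡ (y ≡ x)) ⊃ ¬(x ⊃ ¬x) = 3/5 ⊃ 3/5 = 1
((x ≡ (y ⊃ y)) ⊃ ¬(y ≡ x)) ≡ ((x ≡ (y ≡ x)) ⊃ ¬(x ⊃ ¬x)) = 4/5 ≡ 1 = 4/5

4/5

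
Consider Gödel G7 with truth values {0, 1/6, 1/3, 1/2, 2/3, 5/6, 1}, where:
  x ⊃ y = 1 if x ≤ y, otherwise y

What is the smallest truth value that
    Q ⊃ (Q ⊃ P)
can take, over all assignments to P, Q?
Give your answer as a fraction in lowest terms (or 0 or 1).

Take P = 0, Q = 1/6:
Q ⊃ P = 1/6 ⊃ 0 = 0
Q ⊃ (Q ⊃ P) = 1/6 ⊃ 0 = 0
No assignment yields a value below 0, so this is the minimum.

0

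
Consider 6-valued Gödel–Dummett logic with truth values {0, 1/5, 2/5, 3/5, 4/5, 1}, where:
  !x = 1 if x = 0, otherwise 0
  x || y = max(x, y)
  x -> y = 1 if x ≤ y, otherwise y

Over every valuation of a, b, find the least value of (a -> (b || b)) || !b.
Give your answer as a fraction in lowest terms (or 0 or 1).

Take a = 2/5, b = 1/5:
b || b = 1/5 || 1/5 = 1/5
a -> (b || b) = 2/5 -> 1/5 = 1/5
!b = !1/5 = 0
(a -> (b || b)) || !b = 1/5 || 0 = 1/5
No assignment yields a value below 1/5, so this is the minimum.

1/5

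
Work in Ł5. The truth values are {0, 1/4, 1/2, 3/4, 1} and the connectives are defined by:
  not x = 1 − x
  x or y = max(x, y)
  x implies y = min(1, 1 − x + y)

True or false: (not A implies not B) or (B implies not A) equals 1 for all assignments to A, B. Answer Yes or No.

No

Counterexample: take A = 1/4, B = 1.
not A = not 1/4 = 3/4
not B = not 1 = 0
not A implies not B = 3/4 implies 0 = 1/4
not A = not 1/4 = 3/4
B implies not A = 1 implies 3/4 = 3/4
(not A implies not B) or (B implies not A) = 1/4 or 3/4 = 3/4
This gives 3/4 ≠ 1.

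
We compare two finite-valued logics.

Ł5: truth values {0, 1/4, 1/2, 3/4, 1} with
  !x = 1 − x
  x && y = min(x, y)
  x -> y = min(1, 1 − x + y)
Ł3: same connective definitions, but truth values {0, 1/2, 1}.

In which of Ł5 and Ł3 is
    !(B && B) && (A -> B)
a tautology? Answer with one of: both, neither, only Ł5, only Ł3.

In Ł5: at A = 0, B = 1/4 the value is 3/4 — not a tautology.
In Ł3: at A = 0, B = 1/2 the value is 1/2 — not a tautology.

neither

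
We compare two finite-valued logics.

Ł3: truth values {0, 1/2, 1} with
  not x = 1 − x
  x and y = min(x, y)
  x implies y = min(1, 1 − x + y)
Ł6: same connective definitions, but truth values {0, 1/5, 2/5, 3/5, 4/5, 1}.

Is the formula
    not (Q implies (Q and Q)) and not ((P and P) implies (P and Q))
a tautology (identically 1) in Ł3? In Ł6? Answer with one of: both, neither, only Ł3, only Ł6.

In Ł3: at P = 0, Q = 0 the value is 0 — not a tautology.
In Ł6: at P = 0, Q = 0 the value is 0 — not a tautology.

neither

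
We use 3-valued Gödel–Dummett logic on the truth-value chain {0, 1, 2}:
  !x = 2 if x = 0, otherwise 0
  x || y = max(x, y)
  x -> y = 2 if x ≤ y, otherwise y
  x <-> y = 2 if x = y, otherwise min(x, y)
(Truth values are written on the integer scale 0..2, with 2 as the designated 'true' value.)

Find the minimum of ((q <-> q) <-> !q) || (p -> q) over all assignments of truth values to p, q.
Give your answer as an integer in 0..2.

1

Take p = 2, q = 1:
q <-> q = 1 <-> 1 = 2
!q = !1 = 0
(q <-> q) <-> !q = 2 <-> 0 = 0
p -> q = 2 -> 1 = 1
((q <-> q) <-> !q) || (p -> q) = 0 || 1 = 1
No assignment yields a value below 1, so this is the minimum.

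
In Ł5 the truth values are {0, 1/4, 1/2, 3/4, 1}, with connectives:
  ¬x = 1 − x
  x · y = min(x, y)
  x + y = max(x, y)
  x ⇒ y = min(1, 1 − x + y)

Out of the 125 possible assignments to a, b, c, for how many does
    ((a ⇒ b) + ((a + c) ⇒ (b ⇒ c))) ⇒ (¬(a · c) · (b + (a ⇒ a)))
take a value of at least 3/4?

value 1: 47 assignments (counts)
value 3/4: 34 assignments (counts)
value 1/2: 24 assignments
value 1/4: 15 assignments
value 0: 5 assignments
So 81 of the 125 assignments meet the threshold.

81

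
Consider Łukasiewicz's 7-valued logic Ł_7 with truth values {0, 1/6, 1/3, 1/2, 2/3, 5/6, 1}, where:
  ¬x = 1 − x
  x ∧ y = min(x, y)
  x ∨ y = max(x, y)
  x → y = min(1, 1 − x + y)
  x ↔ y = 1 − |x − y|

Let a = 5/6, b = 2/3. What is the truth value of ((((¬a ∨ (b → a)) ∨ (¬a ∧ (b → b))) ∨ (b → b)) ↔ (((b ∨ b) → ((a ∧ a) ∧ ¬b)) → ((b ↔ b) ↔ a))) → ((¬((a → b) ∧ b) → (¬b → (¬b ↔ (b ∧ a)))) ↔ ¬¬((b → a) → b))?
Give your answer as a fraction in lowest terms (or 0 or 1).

2/3

¬a = ¬5/6 = 1/6
b → a = 2/3 → 5/6 = 1
¬a ∨ (b → a) = 1/6 ∨ 1 = 1
¬a = ¬5/6 = 1/6
b → b = 2/3 → 2/3 = 1
¬a ∧ (b → b) = 1/6 ∧ 1 = 1/6
(¬a ∨ (b → a)) ∨ (¬a ∧ (b → b)) = 1 ∨ 1/6 = 1
b → b = 2/3 → 2/3 = 1
((¬a ∨ (b → a)) ∨ (¬a ∧ (b → b))) ∨ (b → b) = 1 ∨ 1 = 1
b ∨ b = 2/3 ∨ 2/3 = 2/3
a ∧ a = 5/6 ∧ 5/6 = 5/6
¬b = ¬2/3 = 1/3
(a ∧ a) ∧ ¬b = 5/6 ∧ 1/3 = 1/3
(b ∨ b) → ((a ∧ a) ∧ ¬b) = 2/3 → 1/3 = 2/3
b ↔ b = 2/3 ↔ 2/3 = 1
(b ↔ b) ↔ a = 1 ↔ 5/6 = 5/6
((b ∨ b) → ((a ∧ a) ∧ ¬b)) → ((b ↔ b) ↔ a) = 2/3 → 5/6 = 1
(((¬a ∨ (b → a)) ∨ (¬a ∧ (b → b))) ∨ (b → b)) ↔ (((b ∨ b) → ((a ∧ a) ∧ ¬b)) → ((b ↔ b) ↔ a)) = 1 ↔ 1 = 1
a → b = 5/6 → 2/3 = 5/6
(a → b) ∧ b = 5/6 ∧ 2/3 = 2/3
¬((a → b) ∧ b) = ¬2/3 = 1/3
¬b = ¬2/3 = 1/3
¬b = ¬2/3 = 1/3
b ∧ a = 2/3 ∧ 5/6 = 2/3
¬b ↔ (b ∧ a) = 1/3 ↔ 2/3 = 2/3
¬b → (¬b ↔ (b ∧ a)) = 1/3 → 2/3 = 1
¬((a → b) ∧ b) → (¬b → (¬b ↔ (b ∧ a))) = 1/3 → 1 = 1
b → a = 2/3 → 5/6 = 1
(b → a) → b = 1 → 2/3 = 2/3
¬((b → a) → b) = ¬2/3 = 1/3
¬¬((b → a) → b) = ¬1/3 = 2/3
(¬((a → b) ∧ b) → (¬b → (¬b ↔ (b ∧ a)))) ↔ ¬¬((b → a) → b) = 1 ↔ 2/3 = 2/3
((((¬a ∨ (b → a)) ∨ (¬a ∧ (b → b))) ∨ (b → b)) ↔ (((b ∨ b) → ((a ∧ a) ∧ ¬b)) → ((b ↔ b) ↔ a))) → ((¬((a → b) ∧ b) → (¬b → (¬b ↔ (b ∧ a)))) ↔ ¬¬((b → a) → b)) = 1 → 2/3 = 2/3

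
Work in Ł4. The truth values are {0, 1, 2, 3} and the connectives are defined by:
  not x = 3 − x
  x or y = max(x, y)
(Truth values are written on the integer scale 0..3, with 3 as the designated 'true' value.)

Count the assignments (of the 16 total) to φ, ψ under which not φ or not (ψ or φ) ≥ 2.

8

φ = 0, ψ = 0 ↦ 3  ≥
φ = 0, ψ = 1 ↦ 3  ≥
φ = 0, ψ = 2 ↦ 3  ≥
φ = 0, ψ = 3 ↦ 3  ≥
φ = 1, ψ = 0 ↦ 2  ≥
φ = 1, ψ = 1 ↦ 2  ≥
φ = 1, ψ = 2 ↦ 2  ≥
φ = 1, ψ = 3 ↦ 2  ≥
φ = 2, ψ = 0 ↦ 1  <
φ = 2, ψ = 1 ↦ 1  <
φ = 2, ψ = 2 ↦ 1  <
φ = 2, ψ = 3 ↦ 1  <
φ = 3, ψ = 0 ↦ 0  <
φ = 3, ψ = 1 ↦ 0  <
φ = 3, ψ = 2 ↦ 0  <
φ = 3, ψ = 3 ↦ 0  <
So 8 of the 16 assignments meet the threshold.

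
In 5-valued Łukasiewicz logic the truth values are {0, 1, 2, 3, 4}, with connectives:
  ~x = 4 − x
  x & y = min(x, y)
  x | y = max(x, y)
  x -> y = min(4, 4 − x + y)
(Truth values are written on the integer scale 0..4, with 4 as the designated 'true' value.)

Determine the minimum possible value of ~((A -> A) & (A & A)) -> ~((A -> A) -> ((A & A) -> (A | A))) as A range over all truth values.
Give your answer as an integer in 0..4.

0

Take A = 0:
A -> A = 0 -> 0 = 4
A & A = 0 & 0 = 0
(A -> A) & (A & A) = 4 & 0 = 0
~((A -> A) & (A & A)) = ~0 = 4
A -> A = 0 -> 0 = 4
A & A = 0 & 0 = 0
A | A = 0 | 0 = 0
(A & A) -> (A | A) = 0 -> 0 = 4
(A -> A) -> ((A & A) -> (A | A)) = 4 -> 4 = 4
~((A -> A) -> ((A & A) -> (A | A))) = ~4 = 0
~((A -> A) & (A & A)) -> ~((A -> A) -> ((A & A) -> (A | A))) = 4 -> 0 = 0
No assignment yields a value below 0, so this is the minimum.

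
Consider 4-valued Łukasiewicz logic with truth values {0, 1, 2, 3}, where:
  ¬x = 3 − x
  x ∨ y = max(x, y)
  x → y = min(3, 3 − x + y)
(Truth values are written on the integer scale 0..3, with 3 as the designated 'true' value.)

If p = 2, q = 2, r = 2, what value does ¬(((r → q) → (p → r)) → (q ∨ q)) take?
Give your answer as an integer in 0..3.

1

r → q = 2 → 2 = 3
p → r = 2 → 2 = 3
(r → q) → (p → r) = 3 → 3 = 3
q ∨ q = 2 ∨ 2 = 2
((r → q) → (p → r)) → (q ∨ q) = 3 → 2 = 2
¬(((r → q) → (p → r)) → (q ∨ q)) = ¬2 = 1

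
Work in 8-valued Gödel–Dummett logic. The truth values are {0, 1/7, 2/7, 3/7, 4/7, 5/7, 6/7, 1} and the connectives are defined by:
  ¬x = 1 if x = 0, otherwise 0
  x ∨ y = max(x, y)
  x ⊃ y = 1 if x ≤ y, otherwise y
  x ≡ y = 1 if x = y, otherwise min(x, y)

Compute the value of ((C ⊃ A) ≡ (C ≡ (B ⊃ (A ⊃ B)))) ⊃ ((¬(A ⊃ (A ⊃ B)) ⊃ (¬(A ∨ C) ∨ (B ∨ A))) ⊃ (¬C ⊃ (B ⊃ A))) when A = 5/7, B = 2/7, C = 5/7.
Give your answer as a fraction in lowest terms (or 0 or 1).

1

C ⊃ A = 5/7 ⊃ 5/7 = 1
A ⊃ B = 5/7 ⊃ 2/7 = 2/7
B ⊃ (A ⊃ B) = 2/7 ⊃ 2/7 = 1
C ≡ (B ⊃ (A ⊃ B)) = 5/7 ≡ 1 = 5/7
(C ⊃ A) ≡ (C ≡ (B ⊃ (A ⊃ B))) = 1 ≡ 5/7 = 5/7
A ⊃ B = 5/7 ⊃ 2/7 = 2/7
A ⊃ (A ⊃ B) = 5/7 ⊃ 2/7 = 2/7
¬(A ⊃ (A ⊃ B)) = ¬2/7 = 0
A ∨ C = 5/7 ∨ 5/7 = 5/7
¬(A ∨ C) = ¬5/7 = 0
B ∨ A = 2/7 ∨ 5/7 = 5/7
¬(A ∨ C) ∨ (B ∨ A) = 0 ∨ 5/7 = 5/7
¬(A ⊃ (A ⊃ B)) ⊃ (¬(A ∨ C) ∨ (B ∨ A)) = 0 ⊃ 5/7 = 1
¬C = ¬5/7 = 0
B ⊃ A = 2/7 ⊃ 5/7 = 1
¬C ⊃ (B ⊃ A) = 0 ⊃ 1 = 1
(¬(A ⊃ (A ⊃ B)) ⊃ (¬(A ∨ C) ∨ (B ∨ A))) ⊃ (¬C ⊃ (B ⊃ A)) = 1 ⊃ 1 = 1
((C ⊃ A) ≡ (C ≡ (B ⊃ (A ⊃ B)))) ⊃ ((¬(A ⊃ (A ⊃ B)) ⊃ (¬(A ∨ C) ∨ (B ∨ A))) ⊃ (¬C ⊃ (B ⊃ A))) = 5/7 ⊃ 1 = 1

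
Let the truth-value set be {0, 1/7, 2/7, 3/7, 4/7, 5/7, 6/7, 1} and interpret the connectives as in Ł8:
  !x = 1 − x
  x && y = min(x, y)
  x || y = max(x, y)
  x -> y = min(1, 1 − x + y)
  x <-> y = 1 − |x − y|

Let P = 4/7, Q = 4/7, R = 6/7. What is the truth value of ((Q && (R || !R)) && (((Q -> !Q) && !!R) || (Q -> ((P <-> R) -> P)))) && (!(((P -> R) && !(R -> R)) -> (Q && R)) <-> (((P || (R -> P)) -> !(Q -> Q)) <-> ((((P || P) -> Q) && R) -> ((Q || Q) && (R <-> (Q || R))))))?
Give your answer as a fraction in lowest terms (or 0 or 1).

3/7

!R = !6/7 = 1/7
R || !R = 6/7 || 1/7 = 6/7
Q && (R || !R) = 4/7 && 6/7 = 4/7
!Q = !4/7 = 3/7
Q -> !Q = 4/7 -> 3/7 = 6/7
!R = !6/7 = 1/7
!!R = !1/7 = 6/7
(Q -> !Q) && !!R = 6/7 && 6/7 = 6/7
P <-> R = 4/7 <-> 6/7 = 5/7
(P <-> R) -> P = 5/7 -> 4/7 = 6/7
Q -> ((P <-> R) -> P) = 4/7 -> 6/7 = 1
((Q -> !Q) && !!R) || (Q -> ((P <-> R) -> P)) = 6/7 || 1 = 1
(Q && (R || !R)) && (((Q -> !Q) && !!R) || (Q -> ((P <-> R) -> P))) = 4/7 && 1 = 4/7
P -> R = 4/7 -> 6/7 = 1
R -> R = 6/7 -> 6/7 = 1
!(R -> R) = !1 = 0
(P -> R) && !(R -> R) = 1 && 0 = 0
Q && R = 4/7 && 6/7 = 4/7
((P -> R) && !(R -> R)) -> (Q && R) = 0 -> 4/7 = 1
!(((P -> R) && !(R -> R)) -> (Q && R)) = !1 = 0
R -> P = 6/7 -> 4/7 = 5/7
P || (R -> P) = 4/7 || 5/7 = 5/7
Q -> Q = 4/7 -> 4/7 = 1
!(Q -> Q) = !1 = 0
(P || (R -> P)) -> !(Q -> Q) = 5/7 -> 0 = 2/7
P || P = 4/7 || 4/7 = 4/7
(P || P) -> Q = 4/7 -> 4/7 = 1
((P || P) -> Q) && R = 1 && 6/7 = 6/7
Q || Q = 4/7 || 4/7 = 4/7
Q || R = 4/7 || 6/7 = 6/7
R <-> (Q || R) = 6/7 <-> 6/7 = 1
(Q || Q) && (R <-> (Q || R)) = 4/7 && 1 = 4/7
(((P || P) -> Q) && R) -> ((Q || Q) && (R <-> (Q || R))) = 6/7 -> 4/7 = 5/7
((P || (R -> P)) -> !(Q -> Q)) <-> ((((P || P) -> Q) && R) -> ((Q || Q) && (R <-> (Q || R)))) = 2/7 <-> 5/7 = 4/7
!(((P -> R) && !(R -> R)) -> (Q && R)) <-> (((P || (R -> P)) -> !(Q -> Q)) <-> ((((P || P) -> Q) && R) -> ((Q || Q) && (R <-> (Q || R))))) = 0 <-> 4/7 = 3/7
((Q && (R || !R)) && (((Q -> !Q) && !!R) || (Q -> ((P <-> R) -> P)))) && (!(((P -> R) && !(R -> R)) -> (Q && R)) <-> (((P || (R -> P)) -> !(Q -> Q)) <-> ((((P || P) -> Q) && R) -> ((Q || Q) && (R <-> (Q || R)))))) = 4/7 && 3/7 = 3/7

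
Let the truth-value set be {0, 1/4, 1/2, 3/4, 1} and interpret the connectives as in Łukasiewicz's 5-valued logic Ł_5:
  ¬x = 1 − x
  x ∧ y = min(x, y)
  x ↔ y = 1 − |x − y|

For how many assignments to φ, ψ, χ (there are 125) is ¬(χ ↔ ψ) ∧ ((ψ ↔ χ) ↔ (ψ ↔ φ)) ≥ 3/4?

value 1: 2 assignments (counts)
value 3/4: 12 assignments (counts)
value 1/2: 38 assignments
value 1/4: 46 assignments
value 0: 27 assignments
So 14 of the 125 assignments meet the threshold.

14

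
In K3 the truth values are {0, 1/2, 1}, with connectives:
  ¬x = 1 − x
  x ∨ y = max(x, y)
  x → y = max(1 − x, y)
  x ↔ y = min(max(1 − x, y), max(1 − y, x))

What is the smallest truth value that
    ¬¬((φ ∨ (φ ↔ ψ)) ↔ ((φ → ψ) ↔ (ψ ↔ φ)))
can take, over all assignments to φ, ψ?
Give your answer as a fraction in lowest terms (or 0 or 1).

1/2

Take φ = 0, ψ = 1/2:
φ ↔ ψ = 0 ↔ 1/2 = 1/2
φ ∨ (φ ↔ ψ) = 0 ∨ 1/2 = 1/2
φ → ψ = 0 → 1/2 = 1
ψ ↔ φ = 1/2 ↔ 0 = 1/2
(φ → ψ) ↔ (ψ ↔ φ) = 1 ↔ 1/2 = 1/2
(φ ∨ (φ ↔ ψ)) ↔ ((φ → ψ) ↔ (ψ ↔ φ)) = 1/2 ↔ 1/2 = 1/2
¬((φ ∨ (φ ↔ ψ)) ↔ ((φ → ψ) ↔ (ψ ↔ φ))) = ¬1/2 = 1/2
¬¬((φ ∨ (φ ↔ ψ)) ↔ ((φ → ψ) ↔ (ψ ↔ φ))) = ¬1/2 = 1/2
No assignment yields a value below 1/2, so this is the minimum.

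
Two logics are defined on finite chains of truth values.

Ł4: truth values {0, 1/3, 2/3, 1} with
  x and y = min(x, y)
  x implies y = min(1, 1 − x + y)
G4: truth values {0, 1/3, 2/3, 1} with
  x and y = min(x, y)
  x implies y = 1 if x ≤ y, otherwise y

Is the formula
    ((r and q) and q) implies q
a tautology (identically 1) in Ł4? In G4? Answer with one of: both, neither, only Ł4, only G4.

In Ł4: every assignment gives 1 — tautology.
In G4: every assignment gives 1 — tautology.

both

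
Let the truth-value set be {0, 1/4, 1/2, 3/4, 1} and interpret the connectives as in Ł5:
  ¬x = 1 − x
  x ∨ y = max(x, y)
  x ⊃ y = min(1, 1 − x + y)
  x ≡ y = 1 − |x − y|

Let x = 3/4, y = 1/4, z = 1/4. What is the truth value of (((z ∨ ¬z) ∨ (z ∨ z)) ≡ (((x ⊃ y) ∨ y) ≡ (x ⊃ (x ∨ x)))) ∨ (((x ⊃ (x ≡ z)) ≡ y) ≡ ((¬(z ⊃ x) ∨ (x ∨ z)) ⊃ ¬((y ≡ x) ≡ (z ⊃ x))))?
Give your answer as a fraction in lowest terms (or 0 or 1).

3/4

¬z = ¬1/4 = 3/4
z ∨ ¬z = 1/4 ∨ 3/4 = 3/4
z ∨ z = 1/4 ∨ 1/4 = 1/4
(z ∨ ¬z) ∨ (z ∨ z) = 3/4 ∨ 1/4 = 3/4
x ⊃ y = 3/4 ⊃ 1/4 = 1/2
(x ⊃ y) ∨ y = 1/2 ∨ 1/4 = 1/2
x ∨ x = 3/4 ∨ 3/4 = 3/4
x ⊃ (x ∨ x) = 3/4 ⊃ 3/4 = 1
((x ⊃ y) ∨ y) ≡ (x ⊃ (x ∨ x)) = 1/2 ≡ 1 = 1/2
((z ∨ ¬z) ∨ (z ∨ z)) ≡ (((x ⊃ y) ∨ y) ≡ (x ⊃ (x ∨ x))) = 3/4 ≡ 1/2 = 3/4
x ≡ z = 3/4 ≡ 1/4 = 1/2
x ⊃ (x ≡ z) = 3/4 ⊃ 1/2 = 3/4
(x ⊃ (x ≡ z)) ≡ y = 3/4 ≡ 1/4 = 1/2
z ⊃ x = 1/4 ⊃ 3/4 = 1
¬(z ⊃ x) = ¬1 = 0
x ∨ z = 3/4 ∨ 1/4 = 3/4
¬(z ⊃ x) ∨ (x ∨ z) = 0 ∨ 3/4 = 3/4
y ≡ x = 1/4 ≡ 3/4 = 1/2
z ⊃ x = 1/4 ⊃ 3/4 = 1
(y ≡ x) ≡ (z ⊃ x) = 1/2 ≡ 1 = 1/2
¬((y ≡ x) ≡ (z ⊃ x)) = ¬1/2 = 1/2
(¬(z ⊃ x) ∨ (x ∨ z)) ⊃ ¬((y ≡ x) ≡ (z ⊃ x)) = 3/4 ⊃ 1/2 = 3/4
((x ⊃ (x ≡ z)) ≡ y) ≡ ((¬(z ⊃ x) ∨ (x ∨ z)) ⊃ ¬((y ≡ x) ≡ (z ⊃ x))) = 1/2 ≡ 3/4 = 3/4
(((z ∨ ¬z) ∨ (z ∨ z)) ≡ (((x ⊃ y) ∨ y) ≡ (x ⊃ (x ∨ x)))) ∨ (((x ⊃ (x ≡ z)) ≡ y) ≡ ((¬(z ⊃ x) ∨ (x ∨ z)) ⊃ ¬((y ≡ x) ≡ (z ⊃ x)))) = 3/4 ∨ 3/4 = 3/4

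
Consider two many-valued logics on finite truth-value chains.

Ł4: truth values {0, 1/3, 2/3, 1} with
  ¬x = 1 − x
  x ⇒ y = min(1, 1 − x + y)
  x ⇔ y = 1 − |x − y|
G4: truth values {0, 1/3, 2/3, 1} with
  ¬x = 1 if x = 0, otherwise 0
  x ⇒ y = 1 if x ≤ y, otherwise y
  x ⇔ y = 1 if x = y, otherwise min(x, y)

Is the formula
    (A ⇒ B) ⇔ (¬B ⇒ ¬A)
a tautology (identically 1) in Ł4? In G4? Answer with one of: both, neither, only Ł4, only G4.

In Ł4: every assignment gives 1 — tautology.
In G4: at A = 2/3, B = 1/3 the value is 1/3 — not a tautology.

only Ł4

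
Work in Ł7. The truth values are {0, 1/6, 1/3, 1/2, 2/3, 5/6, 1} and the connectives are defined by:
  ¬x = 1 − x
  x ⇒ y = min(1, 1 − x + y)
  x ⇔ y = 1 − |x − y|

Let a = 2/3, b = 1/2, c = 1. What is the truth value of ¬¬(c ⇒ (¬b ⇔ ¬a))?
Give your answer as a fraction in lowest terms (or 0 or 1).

¬b = ¬1/2 = 1/2
¬a = ¬2/3 = 1/3
¬b ⇔ ¬a = 1/2 ⇔ 1/3 = 5/6
c ⇒ (¬b ⇔ ¬a) = 1 ⇒ 5/6 = 5/6
¬(c ⇒ (¬b ⇔ ¬a)) = ¬5/6 = 1/6
¬¬(c ⇒ (¬b ⇔ ¬a)) = ¬1/6 = 5/6

5/6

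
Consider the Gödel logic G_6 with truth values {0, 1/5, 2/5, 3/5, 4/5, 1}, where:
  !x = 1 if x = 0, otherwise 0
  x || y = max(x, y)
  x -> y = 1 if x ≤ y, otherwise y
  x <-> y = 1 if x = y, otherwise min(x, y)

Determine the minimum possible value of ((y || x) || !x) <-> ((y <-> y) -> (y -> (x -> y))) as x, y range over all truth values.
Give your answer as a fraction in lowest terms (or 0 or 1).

1/5

Take x = 1/5, y = 0:
y || x = 0 || 1/5 = 1/5
!x = !1/5 = 0
(y || x) || !x = 1/5 || 0 = 1/5
y <-> y = 0 <-> 0 = 1
x -> y = 1/5 -> 0 = 0
y -> (x -> y) = 0 -> 0 = 1
(y <-> y) -> (y -> (x -> y)) = 1 -> 1 = 1
((y || x) || !x) <-> ((y <-> y) -> (y -> (x -> y))) = 1/5 <-> 1 = 1/5
No assignment yields a value below 1/5, so this is the minimum.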